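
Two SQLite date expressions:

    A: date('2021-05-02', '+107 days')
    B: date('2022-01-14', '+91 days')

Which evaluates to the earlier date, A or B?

A

A = 2021-08-17.
B = 2022-04-15.
A is earlier.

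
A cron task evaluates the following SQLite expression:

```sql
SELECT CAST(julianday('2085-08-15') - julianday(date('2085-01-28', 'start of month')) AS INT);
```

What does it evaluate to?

226

`start of month` rewinds 2085-01-28 to 2085-01-01.
30 days remain in January 2085 after the 1st (31 − 1).
Full months from February 2085 through July 2085 contribute their day counts.
Then 15 days into August 2085.
Total: 30 + 28 + 31 + 30 + 31 + 30 + 31 + 15 = 226.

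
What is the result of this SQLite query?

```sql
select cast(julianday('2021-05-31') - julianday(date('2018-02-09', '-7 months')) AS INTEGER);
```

Adding -7 months to 2018-02-09 gives 2017-07-09.
22 days remain in July 2017 after the 9th (31 − 9).
Full months from August 2017 through April 2021 contribute their day counts.
Then 31 days into May 2021.
Total: 22 + 31 + 30 + 31 + 30 + 31 + 31 + 28 + 31 + 30 + 31 + 30 + 31 + 31 + 30 + 31 + 30 + 31 + 31 + 28 + 31 + 30 + 31 + 30 + 31 + 31 + 30 + 31 + 30 + 31 + 31 + 29 + 31 + 30 + 31 + 30 + 31 + 31 + 30 + 31 + 30 + 31 + 31 + 28 + 31 + 30 + 31 = 1422.

1422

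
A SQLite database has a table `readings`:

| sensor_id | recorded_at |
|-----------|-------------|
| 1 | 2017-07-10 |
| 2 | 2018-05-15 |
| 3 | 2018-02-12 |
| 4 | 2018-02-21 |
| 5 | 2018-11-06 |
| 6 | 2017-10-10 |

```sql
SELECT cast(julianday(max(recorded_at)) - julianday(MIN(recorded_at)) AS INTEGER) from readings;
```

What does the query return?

MIN = 2017-07-10, MAX = 2018-11-06.
21 days remain in July 2017 after the 10th (31 − 10).
Full months from August 2017 through October 2018 contribute their day counts.
Then 6 days into November 2018.
Total: 21 + 31 + 30 + 31 + 30 + 31 + 31 + 28 + 31 + 30 + 31 + 30 + 31 + 31 + 30 + 31 + 6 = 484.

484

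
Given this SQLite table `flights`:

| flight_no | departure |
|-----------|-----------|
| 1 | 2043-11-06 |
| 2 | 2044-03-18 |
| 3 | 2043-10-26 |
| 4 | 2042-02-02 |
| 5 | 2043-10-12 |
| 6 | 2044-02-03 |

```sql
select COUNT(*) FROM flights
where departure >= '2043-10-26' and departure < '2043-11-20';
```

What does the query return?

2

Rows in [2043-10-26, 2043-11-20): 2043-11-06, 2043-10-26 → 2 rows.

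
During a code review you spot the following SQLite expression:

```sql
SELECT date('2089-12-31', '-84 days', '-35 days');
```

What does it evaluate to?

Applying '-84 days' to 2089-12-31: counting 84 days back gives 2089-10-08.
Going back 8 days from 2089-10-08 reaches 2089-09-30 (last day of September, 30 days).
Going back 27 days within September lands on 2089-09-03.

2089-09-03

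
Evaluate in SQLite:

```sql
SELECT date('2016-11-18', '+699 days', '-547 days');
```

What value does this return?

Applying '+699 days' to 2016-11-18: counting 699 days forward gives 2018-10-18.
Applying '-547 days' to 2018-10-18: counting 547 days back gives 2017-04-19.

2017-04-19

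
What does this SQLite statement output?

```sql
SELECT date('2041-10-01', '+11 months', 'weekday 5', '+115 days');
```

Adding +11 months to 2041-10-01 gives 2042-09-01.
`weekday 5` advances to the next Friday; 2042-09-01 is a Monday, so it moves forward to 2042-09-05.
Applying '+115 days' to 2042-09-05: counting 115 days forward gives 2042-12-29.

2042-12-29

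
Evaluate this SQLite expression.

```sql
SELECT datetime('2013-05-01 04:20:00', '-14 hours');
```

-14 hours from 2013-05-01 04:20:00 is 2013-04-30 14:20:00 (crosses midnight).

2013-04-30 14:20:00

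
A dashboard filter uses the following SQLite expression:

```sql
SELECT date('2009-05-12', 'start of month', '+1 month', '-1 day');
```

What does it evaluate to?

`start of month` rewinds 2009-05-12 to 2009-05-01.
Adding +1 month to 2009-05-01 gives 2009-06-01.
Going back 1 day from 2009-06-01 reaches 2009-05-31 (last day of May, 31 days).

2009-05-31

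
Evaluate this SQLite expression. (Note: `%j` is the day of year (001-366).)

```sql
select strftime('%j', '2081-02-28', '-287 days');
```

First apply '-287 days': 2081-02-28 → 2080-05-17.
Day-of-year for 2080-05-17: days since 2080-01-01 inclusive = 138, zero-padded to 138.

138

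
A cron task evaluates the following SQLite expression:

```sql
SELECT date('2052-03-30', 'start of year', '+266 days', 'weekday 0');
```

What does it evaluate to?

2052-09-29

`start of year` rewinds 2052-03-30 to 2052-01-01.
Applying '+266 days' to 2052-01-01: counting 266 days forward gives 2052-09-23.
`weekday 0` advances to the next Sunday; 2052-09-23 is a Monday, so it moves forward to 2052-09-29.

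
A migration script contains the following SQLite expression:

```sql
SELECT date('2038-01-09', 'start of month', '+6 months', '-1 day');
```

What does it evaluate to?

`start of month` rewinds 2038-01-09 to 2038-01-01.
Adding +6 months to 2038-01-01 gives 2038-07-01.
Going back 1 day from 2038-07-01 reaches 2038-06-30 (last day of June, 30 days).

2038-06-30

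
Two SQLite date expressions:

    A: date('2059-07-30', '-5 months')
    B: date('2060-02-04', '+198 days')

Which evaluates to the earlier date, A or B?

A

A = 2059-03-02.
B = 2060-08-20.
A is earlier.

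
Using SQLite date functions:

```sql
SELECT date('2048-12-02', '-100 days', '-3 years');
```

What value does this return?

Applying '-100 days' to 2048-12-02: counting 100 days back gives 2048-08-24.
Adding -3 years to 2048-08-24 gives 2045-08-24.

2045-08-24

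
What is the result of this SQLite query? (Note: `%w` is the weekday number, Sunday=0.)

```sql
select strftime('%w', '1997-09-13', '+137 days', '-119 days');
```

3

First apply '+137 days', '-119 days': 1997-09-13 → 1997-10-01.
1997-10-01 is a Wednesday; with Sunday=0 that is 3.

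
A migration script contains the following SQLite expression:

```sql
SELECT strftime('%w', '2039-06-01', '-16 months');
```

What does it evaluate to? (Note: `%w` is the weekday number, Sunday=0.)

First apply '-16 months': 2039-06-01 → 2038-02-01.
2038-02-01 is a Monday; with Sunday=0 that is 1.

1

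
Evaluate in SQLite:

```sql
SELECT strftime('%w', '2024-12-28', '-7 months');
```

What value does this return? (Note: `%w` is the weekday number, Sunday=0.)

2

First apply '-7 months': 2024-12-28 → 2024-05-28.
2024-05-28 is a Tuesday; with Sunday=0 that is 2.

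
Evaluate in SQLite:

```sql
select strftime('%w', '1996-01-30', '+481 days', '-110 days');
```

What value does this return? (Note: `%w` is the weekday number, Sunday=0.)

2

First apply '+481 days', '-110 days': 1996-01-30 → 1997-02-04.
1997-02-04 is a Tuesday; with Sunday=0 that is 2.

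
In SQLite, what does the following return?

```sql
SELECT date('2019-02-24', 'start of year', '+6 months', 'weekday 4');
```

2019-07-04

`start of year` rewinds 2019-02-24 to 2019-01-01.
Adding +6 months to 2019-01-01 gives 2019-07-01.
`weekday 4` advances to the next Thursday; 2019-07-01 is a Monday, so it moves forward to 2019-07-04.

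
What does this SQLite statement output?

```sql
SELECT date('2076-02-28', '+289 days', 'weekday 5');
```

2076-12-18

Applying '+289 days' to 2076-02-28: counting 289 days forward gives 2076-12-13.
`weekday 5` advances to the next Friday; 2076-12-13 is a Sunday, so it moves forward to 2076-12-18.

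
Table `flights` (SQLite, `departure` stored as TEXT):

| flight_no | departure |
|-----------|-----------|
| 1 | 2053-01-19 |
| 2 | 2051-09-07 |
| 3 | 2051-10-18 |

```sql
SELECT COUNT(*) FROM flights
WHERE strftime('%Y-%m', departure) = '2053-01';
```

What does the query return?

Rows with year-month 2053-01: 2053-01-19 → 1.

1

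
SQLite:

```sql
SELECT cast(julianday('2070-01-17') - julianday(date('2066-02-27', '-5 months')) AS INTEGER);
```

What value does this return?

1573

Adding -5 months to 2066-02-27 gives 2065-09-27.
3 days remain in September 2065 after the 27th (30 − 27).
Full months from October 2065 through December 2069 contribute their day counts.
Then 17 days into January 2070.
Total: 3 + 31 + 30 + 31 + 31 + 28 + 31 + 30 + 31 + 30 + 31 + 31 + 30 + 31 + 30 + 31 + 31 + 28 + 31 + 30 + 31 + 30 + 31 + 31 + 30 + 31 + 30 + 31 + 31 + 29 + 31 + 30 + 31 + 30 + 31 + 31 + 30 + 31 + 30 + 31 + 31 + 28 + 31 + 30 + 31 + 30 + 31 + 31 + 30 + 31 + 30 + 31 + 17 = 1573.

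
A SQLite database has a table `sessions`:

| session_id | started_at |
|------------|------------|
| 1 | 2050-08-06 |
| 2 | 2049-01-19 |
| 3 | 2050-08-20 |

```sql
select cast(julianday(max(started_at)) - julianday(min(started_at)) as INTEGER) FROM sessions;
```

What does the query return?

578

MIN = 2049-01-19, MAX = 2050-08-20.
12 days remain in January 2049 after the 19th (31 − 19).
Full months from February 2049 through July 2050 contribute their day counts.
Then 20 days into August 2050.
Total: 12 + 28 + 31 + 30 + 31 + 30 + 31 + 31 + 30 + 31 + 30 + 31 + 31 + 28 + 31 + 30 + 31 + 30 + 31 + 20 = 578.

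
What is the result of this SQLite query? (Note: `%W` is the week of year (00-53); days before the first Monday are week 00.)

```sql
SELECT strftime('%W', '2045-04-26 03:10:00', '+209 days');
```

47

First apply '+209 days': 2045-04-26 03:10:00 → 2045-11-21 03:10:00.
2045-11-21 is a Tuesday. SQLite's %W counts Mondays since the year started; the result is 47.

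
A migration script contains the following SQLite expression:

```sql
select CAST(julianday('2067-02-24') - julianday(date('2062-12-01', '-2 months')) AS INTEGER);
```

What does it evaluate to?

1607

Adding -2 months to 2062-12-01 gives 2062-10-01.
30 days remain in October 2062 after the 1st (31 − 1).
Full months from November 2062 through January 2067 contribute their day counts.
Then 24 days into February 2067.
Total: 30 + 30 + 31 + 31 + 28 + 31 + 30 + 31 + 30 + 31 + 31 + 30 + 31 + 30 + 31 + 31 + 29 + 31 + 30 + 31 + 30 + 31 + 31 + 30 + 31 + 30 + 31 + 31 + 28 + 31 + 30 + 31 + 30 + 31 + 31 + 30 + 31 + 30 + 31 + 31 + 28 + 31 + 30 + 31 + 30 + 31 + 31 + 30 + 31 + 30 + 31 + 31 + 24 = 1607.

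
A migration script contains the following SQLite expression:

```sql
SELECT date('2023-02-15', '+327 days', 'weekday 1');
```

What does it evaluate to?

2024-01-08

Applying '+327 days' to 2023-02-15: counting 327 days forward gives 2024-01-08.
`weekday 1` advances to the next Monday; 2024-01-08 is already a Monday, so it stays at 2024-01-08.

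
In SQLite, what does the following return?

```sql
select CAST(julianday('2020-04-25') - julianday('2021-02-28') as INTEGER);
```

-309

5 days remain in April 2020 after the 25th (30 − 25).
Full months from May 2020 through January 2021 contribute their day counts.
Then 28 days into February 2021.
Total: 5 + 31 + 30 + 31 + 31 + 30 + 31 + 30 + 31 + 31 + 28 = 309.
The subtraction is earlier − later, so the result is −309 → -309.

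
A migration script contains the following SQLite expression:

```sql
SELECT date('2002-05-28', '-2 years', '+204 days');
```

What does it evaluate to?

Adding -2 years to 2002-05-28 gives 2000-05-28.
Applying '+204 days' to 2000-05-28: counting 204 days forward gives 2000-12-18.

2000-12-18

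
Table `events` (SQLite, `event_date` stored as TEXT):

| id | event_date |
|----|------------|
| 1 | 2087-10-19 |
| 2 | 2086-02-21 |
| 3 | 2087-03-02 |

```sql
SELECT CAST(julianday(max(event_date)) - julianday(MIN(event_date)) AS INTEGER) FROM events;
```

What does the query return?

MIN = 2086-02-21, MAX = 2087-10-19.
7 days remain in February 2086 after the 21st (28 − 21).
Full months from March 2086 through September 2087 contribute their day counts.
Then 19 days into October 2087.
Total: 7 + 31 + 30 + 31 + 30 + 31 + 31 + 30 + 31 + 30 + 31 + 31 + 28 + 31 + 30 + 31 + 30 + 31 + 31 + 30 + 19 = 605.

605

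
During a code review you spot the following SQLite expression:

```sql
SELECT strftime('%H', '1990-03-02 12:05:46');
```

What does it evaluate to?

`%H` extracts the 2-digit hour (00-23): 12.

12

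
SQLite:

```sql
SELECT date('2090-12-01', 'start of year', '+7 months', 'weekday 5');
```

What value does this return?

`start of year` rewinds 2090-12-01 to 2090-01-01.
Adding +7 months to 2090-01-01 gives 2090-08-01.
`weekday 5` advances to the next Friday; 2090-08-01 is a Tuesday, so it moves forward to 2090-08-04.

2090-08-04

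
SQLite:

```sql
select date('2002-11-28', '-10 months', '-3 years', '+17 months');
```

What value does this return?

Adding -10 months to 2002-11-28 gives 2002-01-28.
Adding -3 years to 2002-01-28 gives 1999-01-28.
Adding +17 months to 1999-01-28 gives 2000-06-28.

2000-06-28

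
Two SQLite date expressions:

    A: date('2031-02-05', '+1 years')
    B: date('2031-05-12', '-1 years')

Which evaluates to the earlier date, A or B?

B

A = 2032-02-05.
B = 2030-05-12.
B is earlier.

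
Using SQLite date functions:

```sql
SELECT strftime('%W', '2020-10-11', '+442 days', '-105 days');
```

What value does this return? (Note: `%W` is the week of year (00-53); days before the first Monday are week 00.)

First apply '+442 days', '-105 days': 2020-10-11 → 2021-09-13.
2021-09-13 is a Monday. SQLite's %W counts Mondays since the year started; the result is 37.

37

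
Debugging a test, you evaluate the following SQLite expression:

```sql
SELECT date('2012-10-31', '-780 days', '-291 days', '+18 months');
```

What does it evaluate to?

2011-05-25

Applying '-780 days' to 2012-10-31: counting 780 days back gives 2010-09-12.
Applying '-291 days' to 2010-09-12: counting 291 days back gives 2009-11-25.
Adding +18 months to 2009-11-25 gives 2011-05-25.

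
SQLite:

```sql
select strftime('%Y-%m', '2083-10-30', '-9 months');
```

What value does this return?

First apply '-9 months': 2083-10-30 → 2083-01-30.
`%Y-%m` extracts the year-month: 2083-01.

2083-01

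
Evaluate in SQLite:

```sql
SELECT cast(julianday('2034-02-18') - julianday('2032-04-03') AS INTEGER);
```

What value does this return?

27 days remain in April 2032 after the 3rd (30 − 3).
Full months from May 2032 through January 2034 contribute their day counts.
Then 18 days into February 2034.
Total: 27 + 31 + 30 + 31 + 31 + 30 + 31 + 30 + 31 + 31 + 28 + 31 + 30 + 31 + 30 + 31 + 31 + 30 + 31 + 30 + 31 + 31 + 18 = 686.

686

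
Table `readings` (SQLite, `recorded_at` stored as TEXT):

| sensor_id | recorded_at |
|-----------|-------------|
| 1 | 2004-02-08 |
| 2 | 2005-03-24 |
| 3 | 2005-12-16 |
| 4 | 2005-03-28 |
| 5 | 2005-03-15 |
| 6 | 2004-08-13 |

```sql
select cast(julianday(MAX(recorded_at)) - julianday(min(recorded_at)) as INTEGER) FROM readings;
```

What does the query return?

MIN = 2004-02-08, MAX = 2005-12-16.
21 days remain in February 2004 after the 8th (29 − 8).
Full months from March 2004 through November 2005 contribute their day counts.
Then 16 days into December 2005.
Total: 21 + 31 + 30 + 31 + 30 + 31 + 31 + 30 + 31 + 30 + 31 + 31 + 28 + 31 + 30 + 31 + 30 + 31 + 31 + 30 + 31 + 30 + 16 = 677.

677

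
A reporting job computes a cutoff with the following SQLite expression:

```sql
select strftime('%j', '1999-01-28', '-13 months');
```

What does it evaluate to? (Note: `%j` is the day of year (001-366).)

362

First apply '-13 months': 1999-01-28 → 1997-12-28.
Day-of-year for 1997-12-28: days since 1997-01-01 inclusive = 362, zero-padded to 362.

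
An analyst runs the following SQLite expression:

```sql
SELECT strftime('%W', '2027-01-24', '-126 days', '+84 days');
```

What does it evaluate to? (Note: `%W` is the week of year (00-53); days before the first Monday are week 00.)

First apply '-126 days', '+84 days': 2027-01-24 → 2026-12-13.
2026-12-13 is a Sunday. SQLite's %W counts Mondays since the year started; the result is 49.

49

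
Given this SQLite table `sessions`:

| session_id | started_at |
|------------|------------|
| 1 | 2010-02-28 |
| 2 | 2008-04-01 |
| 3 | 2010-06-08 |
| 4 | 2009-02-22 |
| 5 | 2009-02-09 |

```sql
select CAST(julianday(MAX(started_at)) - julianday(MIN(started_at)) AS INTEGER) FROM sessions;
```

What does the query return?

798

MIN = 2008-04-01, MAX = 2010-06-08.
29 days remain in April 2008 after the 1st (30 − 1).
Full months from May 2008 through May 2010 contribute their day counts.
Then 8 days into June 2010.
Total: 29 + 31 + 30 + 31 + 31 + 30 + 31 + 30 + 31 + 31 + 28 + 31 + 30 + 31 + 30 + 31 + 31 + 30 + 31 + 30 + 31 + 31 + 28 + 31 + 30 + 31 + 8 = 798.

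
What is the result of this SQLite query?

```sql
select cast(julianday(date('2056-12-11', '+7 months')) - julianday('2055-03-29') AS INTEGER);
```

835

Adding +7 months to 2056-12-11 gives 2057-07-11.
2 days remain in March 2055 after the 29th (31 − 29).
Full months from April 2055 through June 2057 contribute their day counts.
Then 11 days into July 2057.
Total: 2 + 30 + 31 + 30 + 31 + 31 + 30 + 31 + 30 + 31 + 31 + 29 + 31 + 30 + 31 + 30 + 31 + 31 + 30 + 31 + 30 + 31 + 31 + 28 + 31 + 30 + 31 + 30 + 11 = 835.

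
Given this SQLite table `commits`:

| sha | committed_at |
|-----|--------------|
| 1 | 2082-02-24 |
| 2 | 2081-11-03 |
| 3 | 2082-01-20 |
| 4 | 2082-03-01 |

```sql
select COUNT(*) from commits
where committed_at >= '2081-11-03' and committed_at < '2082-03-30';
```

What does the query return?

Rows in [2081-11-03, 2082-03-30): 2082-02-24, 2081-11-03, 2082-01-20, 2082-03-01 → 4 rows.

4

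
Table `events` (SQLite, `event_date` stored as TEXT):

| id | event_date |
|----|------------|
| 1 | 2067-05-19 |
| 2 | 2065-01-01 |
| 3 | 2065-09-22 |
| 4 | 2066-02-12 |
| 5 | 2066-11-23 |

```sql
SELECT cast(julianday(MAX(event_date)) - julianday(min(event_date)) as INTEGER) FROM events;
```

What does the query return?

868

MIN = 2065-01-01, MAX = 2067-05-19.
30 days remain in January 2065 after the 1st (31 − 1).
Full months from February 2065 through April 2067 contribute their day counts.
Then 19 days into May 2067.
Total: 30 + 28 + 31 + 30 + 31 + 30 + 31 + 31 + 30 + 31 + 30 + 31 + 31 + 28 + 31 + 30 + 31 + 30 + 31 + 31 + 30 + 31 + 30 + 31 + 31 + 28 + 31 + 30 + 19 = 868.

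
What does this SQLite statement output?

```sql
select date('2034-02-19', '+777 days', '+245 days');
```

Applying '+777 days' to 2034-02-19: counting 777 days forward gives 2036-04-06.
Applying '+245 days' to 2036-04-06: counting 245 days forward gives 2036-12-07.

2036-12-07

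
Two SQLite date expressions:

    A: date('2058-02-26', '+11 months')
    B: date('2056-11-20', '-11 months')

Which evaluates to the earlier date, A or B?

B

A = 2059-01-26.
B = 2055-12-20.
B is earlier.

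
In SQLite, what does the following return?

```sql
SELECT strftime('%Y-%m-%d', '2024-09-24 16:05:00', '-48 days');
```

2024-08-07

First apply '-48 days': 2024-09-24 16:05:00 → 2024-08-07 16:05:00.
`%Y-%m-%d` extracts the ISO date: 2024-08-07.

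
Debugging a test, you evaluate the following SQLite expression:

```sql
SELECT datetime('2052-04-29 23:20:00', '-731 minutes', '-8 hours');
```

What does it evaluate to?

731 minutes = 12h 11m; -731 minutes from 2052-04-29 23:20:00 is 2052-04-29 11:09:00.
-8 hours from 2052-04-29 11:09:00 is 2052-04-29 03:09:00.

2052-04-29 03:09:00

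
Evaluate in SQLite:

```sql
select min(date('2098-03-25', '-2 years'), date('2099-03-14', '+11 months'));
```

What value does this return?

date('2098-03-25', '-2 years') → 2096-03-25.
date('2099-03-14', '+11 months') → 2100-02-14.
Earlier of the two is 2096-03-25.

2096-03-25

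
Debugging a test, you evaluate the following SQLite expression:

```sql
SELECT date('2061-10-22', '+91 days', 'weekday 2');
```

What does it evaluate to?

Applying '+91 days' to 2061-10-22: counting 91 days forward gives 2062-01-21.
`weekday 2` advances to the next Tuesday; 2062-01-21 is a Saturday, so it moves forward to 2062-01-24.

2062-01-24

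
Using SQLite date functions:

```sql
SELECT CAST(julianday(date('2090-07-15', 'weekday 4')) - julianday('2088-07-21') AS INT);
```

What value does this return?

729

`weekday 4` advances to the next Thursday; 2090-07-15 is a Saturday, so it moves forward to 2090-07-20.
10 days remain in July 2088 after the 21st (31 − 21).
Full months from August 2088 through June 2090 contribute their day counts.
Then 20 days into July 2090.
Total: 10 + 31 + 30 + 31 + 30 + 31 + 31 + 28 + 31 + 30 + 31 + 30 + 31 + 31 + 30 + 31 + 30 + 31 + 31 + 28 + 31 + 30 + 31 + 30 + 20 = 729.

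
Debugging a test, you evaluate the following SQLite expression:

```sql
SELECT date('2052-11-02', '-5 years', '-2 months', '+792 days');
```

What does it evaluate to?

2049-11-02

Adding -5 years to 2052-11-02 gives 2047-11-02.
Adding -2 months to 2047-11-02 gives 2047-09-02.
Applying '+792 days' to 2047-09-02: counting 792 days forward gives 2049-11-02.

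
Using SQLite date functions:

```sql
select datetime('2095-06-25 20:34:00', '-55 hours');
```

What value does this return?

-55 hours from 2095-06-25 20:34:00 is 2095-06-23 13:34:00 (crosses midnight).

2095-06-23 13:34:00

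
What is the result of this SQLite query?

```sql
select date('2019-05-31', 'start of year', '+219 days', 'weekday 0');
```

`start of year` rewinds 2019-05-31 to 2019-01-01.
Applying '+219 days' to 2019-01-01: counting 219 days forward gives 2019-08-08.
`weekday 0` advances to the next Sunday; 2019-08-08 is a Thursday, so it moves forward to 2019-08-11.

2019-08-11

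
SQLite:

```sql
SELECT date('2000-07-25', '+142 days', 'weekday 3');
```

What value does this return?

Applying '+142 days' to 2000-07-25: counting 142 days forward gives 2000-12-14.
`weekday 3` advances to the next Wednesday; 2000-12-14 is a Thursday, so it moves forward to 2000-12-20.

2000-12-20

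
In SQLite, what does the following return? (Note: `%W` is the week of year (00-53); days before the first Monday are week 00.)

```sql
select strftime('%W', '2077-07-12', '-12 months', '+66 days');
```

37

First apply '-12 months', '+66 days': 2077-07-12 → 2076-09-16.
2076-09-16 is a Wednesday. SQLite's %W counts Mondays since the year started; the result is 37.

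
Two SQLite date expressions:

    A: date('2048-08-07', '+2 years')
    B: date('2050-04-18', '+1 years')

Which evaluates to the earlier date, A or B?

A = 2050-08-07.
B = 2051-04-18.
A is earlier.

A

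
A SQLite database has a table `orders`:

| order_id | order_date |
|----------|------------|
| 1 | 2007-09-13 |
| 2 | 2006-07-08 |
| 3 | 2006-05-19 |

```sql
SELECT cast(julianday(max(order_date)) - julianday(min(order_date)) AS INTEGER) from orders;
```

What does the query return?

MIN = 2006-05-19, MAX = 2007-09-13.
12 days remain in May 2006 after the 19th (31 − 19).
Full months from June 2006 through August 2007 contribute their day counts.
Then 13 days into September 2007.
Total: 12 + 30 + 31 + 31 + 30 + 31 + 30 + 31 + 31 + 28 + 31 + 30 + 31 + 30 + 31 + 31 + 13 = 482.

482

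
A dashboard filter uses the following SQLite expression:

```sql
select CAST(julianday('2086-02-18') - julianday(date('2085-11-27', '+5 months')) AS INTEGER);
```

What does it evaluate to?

Adding +5 months to 2085-11-27 gives 2086-04-27.
10 days remain in February 2086 after the 18th (28 − 18).
March 2086: 31 days.
Then 27 days into April 2086.
Total: 10 + 31 + 27 = 68.
The subtraction is earlier − later, so the result is −68 → -68.

-68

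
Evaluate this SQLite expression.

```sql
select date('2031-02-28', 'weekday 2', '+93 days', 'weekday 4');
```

2031-06-05

`weekday 2` advances to the next Tuesday; 2031-02-28 is a Friday, so it moves forward to 2031-03-04.
Applying '+93 days' to 2031-03-04: counting 93 days forward gives 2031-06-05.
`weekday 4` advances to the next Thursday; 2031-06-05 is already a Thursday, so it stays at 2031-06-05.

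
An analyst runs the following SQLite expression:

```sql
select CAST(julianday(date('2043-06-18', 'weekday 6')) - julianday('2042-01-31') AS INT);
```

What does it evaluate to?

`weekday 6` advances to the next Saturday; 2043-06-18 is a Thursday, so it moves forward to 2043-06-20.
0 days remain in January 2042 after the 31st (31 − 31).
Full months from February 2042 through May 2043 contribute their day counts.
Then 20 days into June 2043.
Total: 0 + 28 + 31 + 30 + 31 + 30 + 31 + 31 + 30 + 31 + 30 + 31 + 31 + 28 + 31 + 30 + 31 + 20 = 505.

505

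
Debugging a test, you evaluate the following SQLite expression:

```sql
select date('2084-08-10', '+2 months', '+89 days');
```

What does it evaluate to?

Adding +2 months to 2084-08-10 gives 2084-10-10.
Applying '+89 days' to 2084-10-10: counting 89 days forward gives 2085-01-07.

2085-01-07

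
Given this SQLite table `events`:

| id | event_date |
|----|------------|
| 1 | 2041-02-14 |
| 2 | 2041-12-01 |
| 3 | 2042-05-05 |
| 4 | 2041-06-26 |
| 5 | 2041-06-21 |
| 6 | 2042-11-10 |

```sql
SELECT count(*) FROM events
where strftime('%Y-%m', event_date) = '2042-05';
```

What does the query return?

1

Rows with year-month 2042-05: 2042-05-05 → 1.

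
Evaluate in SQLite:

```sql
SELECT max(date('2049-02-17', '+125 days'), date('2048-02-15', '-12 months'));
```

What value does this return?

2049-06-22

date('2049-02-17', '+125 days') → 2049-06-22.
date('2048-02-15', '-12 months') → 2047-02-15.
Later of the two is 2049-06-22.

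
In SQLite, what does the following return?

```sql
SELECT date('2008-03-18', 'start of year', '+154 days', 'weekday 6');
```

`start of year` rewinds 2008-03-18 to 2008-01-01.
Applying '+154 days' to 2008-01-01: counting 154 days forward gives 2008-06-03.
`weekday 6` advances to the next Saturday; 2008-06-03 is a Tuesday, so it moves forward to 2008-06-07.

2008-06-07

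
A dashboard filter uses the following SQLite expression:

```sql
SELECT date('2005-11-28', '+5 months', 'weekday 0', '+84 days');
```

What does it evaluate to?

2006-07-23

Adding +5 months to 2005-11-28 gives 2006-04-28.
`weekday 0` advances to the next Sunday; 2006-04-28 is a Friday, so it moves forward to 2006-04-30.
Applying '+84 days' to 2006-04-30: counting 84 days forward gives 2006-07-23.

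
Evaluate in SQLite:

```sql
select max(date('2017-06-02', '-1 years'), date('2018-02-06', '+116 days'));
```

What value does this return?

date('2017-06-02', '-1 years') → 2016-06-02.
date('2018-02-06', '+116 days') → 2018-06-02.
Later of the two is 2018-06-02.

2018-06-02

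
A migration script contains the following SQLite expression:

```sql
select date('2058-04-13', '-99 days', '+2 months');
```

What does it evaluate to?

Applying '-99 days' to 2058-04-13: counting 99 days back gives 2058-01-04.
Adding +2 months to 2058-01-04 gives 2058-03-04.

2058-03-04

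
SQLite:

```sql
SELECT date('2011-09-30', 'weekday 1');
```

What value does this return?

2011-10-03

`weekday 1` advances to the next Monday; 2011-09-30 is a Friday, so it moves forward to 2011-10-03.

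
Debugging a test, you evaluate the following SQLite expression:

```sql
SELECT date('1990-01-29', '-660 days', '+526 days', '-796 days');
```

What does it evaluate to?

Applying '-660 days' to 1990-01-29: counting 660 days back gives 1988-04-09.
Applying '+526 days' to 1988-04-09: counting 526 days forward gives 1989-09-17.
Applying '-796 days' to 1989-09-17: counting 796 days back gives 1987-07-14.

1987-07-14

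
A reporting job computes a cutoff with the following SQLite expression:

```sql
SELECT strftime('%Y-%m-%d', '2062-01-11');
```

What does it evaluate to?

`%Y-%m-%d` extracts the ISO date: 2062-01-11.

2062-01-11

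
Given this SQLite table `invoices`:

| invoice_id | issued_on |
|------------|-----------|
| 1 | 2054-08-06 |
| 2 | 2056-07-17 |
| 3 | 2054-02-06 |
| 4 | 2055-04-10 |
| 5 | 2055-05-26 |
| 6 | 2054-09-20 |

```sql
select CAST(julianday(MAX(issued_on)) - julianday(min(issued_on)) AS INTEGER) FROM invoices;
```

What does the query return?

892

MIN = 2054-02-06, MAX = 2056-07-17.
22 days remain in February 2054 after the 6th (28 − 6).
Full months from March 2054 through June 2056 contribute their day counts.
Then 17 days into July 2056.
Total: 22 + 31 + 30 + 31 + 30 + 31 + 31 + 30 + 31 + 30 + 31 + 31 + 28 + 31 + 30 + 31 + 30 + 31 + 31 + 30 + 31 + 30 + 31 + 31 + 29 + 31 + 30 + 31 + 30 + 17 = 892.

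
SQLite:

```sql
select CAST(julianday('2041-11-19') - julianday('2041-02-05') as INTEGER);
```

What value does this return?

287

23 days remain in February 2041 after the 5th (28 − 5).
Full months from March 2041 through October 2041 contribute their day counts.
Then 19 days into November 2041.
Total: 23 + 31 + 30 + 31 + 30 + 31 + 31 + 30 + 31 + 19 = 287.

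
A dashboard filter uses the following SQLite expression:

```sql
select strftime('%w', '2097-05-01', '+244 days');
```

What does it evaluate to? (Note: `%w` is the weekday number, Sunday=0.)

First apply '+244 days': 2097-05-01 → 2097-12-31.
2097-12-31 is a Tuesday; with Sunday=0 that is 2.

2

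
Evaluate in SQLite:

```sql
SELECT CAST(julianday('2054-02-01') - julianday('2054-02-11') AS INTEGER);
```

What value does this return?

Both dates are in February 2054: 11 − 1 = 10.
The subtraction is earlier − later, so the result is −10 → -10.

-10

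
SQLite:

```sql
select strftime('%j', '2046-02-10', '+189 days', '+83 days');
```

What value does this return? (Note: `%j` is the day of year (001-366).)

313

First apply '+189 days', '+83 days': 2046-02-10 → 2046-11-09.
Day-of-year for 2046-11-09: days since 2046-01-01 inclusive = 313, zero-padded to 313.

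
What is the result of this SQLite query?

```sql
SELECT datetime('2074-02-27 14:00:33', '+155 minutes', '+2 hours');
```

155 minutes = 2h 35m; +155 minutes from 2074-02-27 14:00:33 is 2074-02-27 16:35:33.
+2 hours from 2074-02-27 16:35:33 is 2074-02-27 18:35:33.

2074-02-27 18:35:33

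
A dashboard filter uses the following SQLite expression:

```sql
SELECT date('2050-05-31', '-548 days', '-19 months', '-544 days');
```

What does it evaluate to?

2045-11-01

Applying '-548 days' to 2050-05-31: counting 548 days back gives 2048-11-29.
Adding -19 months to 2048-11-29 gives 2047-04-29.
Applying '-544 days' to 2047-04-29: counting 544 days back gives 2045-11-01.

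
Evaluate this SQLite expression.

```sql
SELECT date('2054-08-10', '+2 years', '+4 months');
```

Adding +2 years to 2054-08-10 gives 2056-08-10.
Adding +4 months to 2056-08-10 gives 2056-12-10.

2056-12-10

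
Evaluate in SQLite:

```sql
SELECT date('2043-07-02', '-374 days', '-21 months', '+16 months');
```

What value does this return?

Applying '-374 days' to 2043-07-02: counting 374 days back gives 2042-06-23.
Adding -21 months to 2042-06-23 gives 2040-09-23.
Adding +16 months to 2040-09-23 gives 2042-01-23.

2042-01-23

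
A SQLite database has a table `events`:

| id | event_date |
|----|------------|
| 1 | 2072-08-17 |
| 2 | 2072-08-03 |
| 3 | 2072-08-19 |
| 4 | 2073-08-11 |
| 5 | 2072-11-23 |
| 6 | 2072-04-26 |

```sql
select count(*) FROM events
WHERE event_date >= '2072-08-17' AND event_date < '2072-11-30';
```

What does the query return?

3

Rows in [2072-08-17, 2072-11-30): 2072-08-17, 2072-08-19, 2072-11-23 → 3 rows.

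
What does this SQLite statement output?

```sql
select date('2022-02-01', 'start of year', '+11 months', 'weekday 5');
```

2022-12-02

`start of year` rewinds 2022-02-01 to 2022-01-01.
Adding +11 months to 2022-01-01 gives 2022-12-01.
`weekday 5` advances to the next Friday; 2022-12-01 is a Thursday, so it moves forward to 2022-12-02.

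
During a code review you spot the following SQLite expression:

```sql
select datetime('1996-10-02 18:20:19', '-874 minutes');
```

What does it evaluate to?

1996-10-02 03:46:19

874 minutes = 14h 34m; -874 minutes from 1996-10-02 18:20:19 is 1996-10-02 03:46:19.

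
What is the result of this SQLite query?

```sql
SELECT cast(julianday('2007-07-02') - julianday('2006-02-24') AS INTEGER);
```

493

4 days remain in February 2006 after the 24th (28 − 24).
Full months from March 2006 through June 2007 contribute their day counts.
Then 2 days into July 2007.
Total: 4 + 31 + 30 + 31 + 30 + 31 + 31 + 30 + 31 + 30 + 31 + 31 + 28 + 31 + 30 + 31 + 30 + 2 = 493.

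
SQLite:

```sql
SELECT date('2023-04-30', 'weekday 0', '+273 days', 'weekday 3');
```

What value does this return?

2024-01-31

`weekday 0` advances to the next Sunday; 2023-04-30 is already a Sunday, so it stays at 2023-04-30.
Applying '+273 days' to 2023-04-30: counting 273 days forward gives 2024-01-28.
`weekday 3` advances to the next Wednesday; 2024-01-28 is a Sunday, so it moves forward to 2024-01-31.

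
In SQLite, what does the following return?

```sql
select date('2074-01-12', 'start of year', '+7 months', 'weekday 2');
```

`start of year` rewinds 2074-01-12 to 2074-01-01.
Adding +7 months to 2074-01-01 gives 2074-08-01.
`weekday 2` advances to the next Tuesday; 2074-08-01 is a Wednesday, so it moves forward to 2074-08-07.

2074-08-07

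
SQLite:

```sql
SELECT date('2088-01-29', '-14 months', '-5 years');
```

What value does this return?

2081-11-29

Adding -14 months to 2088-01-29 gives 2086-11-29.
Adding -5 years to 2086-11-29 gives 2081-11-29.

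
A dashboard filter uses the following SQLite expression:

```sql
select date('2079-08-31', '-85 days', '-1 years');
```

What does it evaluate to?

2078-06-07

Applying '-85 days' to 2079-08-31: counting 85 days back gives 2079-06-07.
Adding -1 year to 2079-06-07 gives 2078-06-07.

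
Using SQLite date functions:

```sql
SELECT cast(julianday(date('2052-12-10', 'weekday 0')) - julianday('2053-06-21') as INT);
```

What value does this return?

-188

`weekday 0` advances to the next Sunday; 2052-12-10 is a Tuesday, so it moves forward to 2052-12-15.
16 days remain in December 2052 after the 15th (31 − 15).
January 2053: 31 days.
February 2053: 28 days.
March 2053: 31 days.
April 2053: 30 days.
May 2053: 31 days.
Then 21 days into June 2053.
Total: 16 + 31 + 28 + 31 + 30 + 31 + 21 = 188.
The subtraction is earlier − later, so the result is −188 → -188.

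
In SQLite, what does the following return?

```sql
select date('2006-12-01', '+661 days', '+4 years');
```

2012-09-22

Applying '+661 days' to 2006-12-01: counting 661 days forward gives 2008-09-22.
Adding +4 years to 2008-09-22 gives 2012-09-22.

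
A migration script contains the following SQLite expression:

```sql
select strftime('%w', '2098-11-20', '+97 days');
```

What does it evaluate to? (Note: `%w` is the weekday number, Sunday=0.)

3

First apply '+97 days': 2098-11-20 → 2099-02-25.
2099-02-25 is a Wednesday; with Sunday=0 that is 3.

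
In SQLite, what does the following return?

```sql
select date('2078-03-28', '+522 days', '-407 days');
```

2078-07-21

Applying '+522 days' to 2078-03-28: counting 522 days forward gives 2079-09-01.
Applying '-407 days' to 2079-09-01: counting 407 days back gives 2078-07-21.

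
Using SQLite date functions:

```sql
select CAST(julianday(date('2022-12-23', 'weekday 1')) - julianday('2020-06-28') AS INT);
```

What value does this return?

911

`weekday 1` advances to the next Monday; 2022-12-23 is a Friday, so it moves forward to 2022-12-26.
2 days remain in June 2020 after the 28th (30 − 28).
Full months from July 2020 through November 2022 contribute their day counts.
Then 26 days into December 2022.
Total: 2 + 31 + 31 + 30 + 31 + 30 + 31 + 31 + 28 + 31 + 30 + 31 + 30 + 31 + 31 + 30 + 31 + 30 + 31 + 31 + 28 + 31 + 30 + 31 + 30 + 31 + 31 + 30 + 31 + 30 + 26 = 911.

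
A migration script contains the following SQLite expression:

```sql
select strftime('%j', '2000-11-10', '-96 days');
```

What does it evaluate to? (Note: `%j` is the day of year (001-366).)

219

First apply '-96 days': 2000-11-10 → 2000-08-06.
Day-of-year for 2000-08-06: days since 2000-01-01 inclusive = 219, zero-padded to 219.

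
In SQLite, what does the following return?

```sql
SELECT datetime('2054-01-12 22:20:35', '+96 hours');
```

+96 hours from 2054-01-12 22:20:35 is 2054-01-16 22:20:35 (crosses midnight).

2054-01-16 22:20:35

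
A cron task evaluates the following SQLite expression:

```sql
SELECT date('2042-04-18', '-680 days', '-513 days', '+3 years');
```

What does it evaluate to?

2042-01-11

Applying '-680 days' to 2042-04-18: counting 680 days back gives 2040-06-07.
Applying '-513 days' to 2040-06-07: counting 513 days back gives 2039-01-11.
Adding +3 years to 2039-01-11 gives 2042-01-11.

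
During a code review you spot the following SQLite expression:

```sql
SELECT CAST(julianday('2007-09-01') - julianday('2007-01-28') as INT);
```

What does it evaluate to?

216

3 days remain in January 2007 after the 28th (31 − 28).
Full months from February 2007 through August 2007 contribute their day counts.
Then 1 day into September 2007.
Total: 3 + 28 + 31 + 30 + 31 + 30 + 31 + 31 + 1 = 216.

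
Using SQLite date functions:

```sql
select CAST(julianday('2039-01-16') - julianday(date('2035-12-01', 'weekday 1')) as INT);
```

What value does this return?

`weekday 1` advances to the next Monday; 2035-12-01 is a Saturday, so it moves forward to 2035-12-03.
28 days remain in December 2035 after the 3rd (31 − 3).
Full months from January 2036 through December 2038 contribute their day counts.
Then 16 days into January 2039.
Total: 28 + 31 + 29 + 31 + 30 + 31 + 30 + 31 + 31 + 30 + 31 + 30 + 31 + 31 + 28 + 31 + 30 + 31 + 30 + 31 + 31 + 30 + 31 + 30 + 31 + 31 + 28 + 31 + 30 + 31 + 30 + 31 + 31 + 30 + 31 + 30 + 31 + 16 = 1140.

1140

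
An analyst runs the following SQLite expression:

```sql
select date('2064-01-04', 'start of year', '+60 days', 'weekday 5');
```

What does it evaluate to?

2064-03-07

`start of year` rewinds 2064-01-04 to 2064-01-01.
Applying '+60 days' to 2064-01-01: counting 60 days forward gives 2064-03-01.
`weekday 5` advances to the next Friday; 2064-03-01 is a Saturday, so it moves forward to 2064-03-07.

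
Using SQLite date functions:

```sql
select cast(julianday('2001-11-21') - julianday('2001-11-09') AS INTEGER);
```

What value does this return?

12

Both dates are in November 2001: 21 − 9 = 12.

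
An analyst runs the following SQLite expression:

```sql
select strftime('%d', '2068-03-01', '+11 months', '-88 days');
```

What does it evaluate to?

First apply '+11 months', '-88 days': 2068-03-01 → 2068-11-05.
`%d` extracts the 2-digit day of month: 05.

05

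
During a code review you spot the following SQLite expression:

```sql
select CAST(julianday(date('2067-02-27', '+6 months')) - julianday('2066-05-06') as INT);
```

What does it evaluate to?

Adding +6 months to 2067-02-27 gives 2067-08-27.
25 days remain in May 2066 after the 6th (31 − 6).
Full months from June 2066 through July 2067 contribute their day counts.
Then 27 days into August 2067.
Total: 25 + 30 + 31 + 31 + 30 + 31 + 30 + 31 + 31 + 28 + 31 + 30 + 31 + 30 + 31 + 27 = 478.

478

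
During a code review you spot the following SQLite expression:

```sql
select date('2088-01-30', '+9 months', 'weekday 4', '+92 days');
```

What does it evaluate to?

Adding +9 months to 2088-01-30 gives 2088-10-30.
`weekday 4` advances to the next Thursday; 2088-10-30 is a Saturday, so it moves forward to 2088-11-04.
Applying '+92 days' to 2088-11-04: counting 92 days forward gives 2089-02-04.

2089-02-04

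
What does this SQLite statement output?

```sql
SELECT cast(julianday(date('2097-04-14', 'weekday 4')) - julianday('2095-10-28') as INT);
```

`weekday 4` advances to the next Thursday; 2097-04-14 is a Sunday, so it moves forward to 2097-04-18.
3 days remain in October 2095 after the 28th (31 − 28).
Full months from November 2095 through March 2097 contribute their day counts.
Then 18 days into April 2097.
Total: 3 + 30 + 31 + 31 + 29 + 31 + 30 + 31 + 30 + 31 + 31 + 30 + 31 + 30 + 31 + 31 + 28 + 31 + 18 = 538.

538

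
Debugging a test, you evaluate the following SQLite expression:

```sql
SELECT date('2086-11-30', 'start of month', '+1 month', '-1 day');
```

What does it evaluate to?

`start of month` rewinds 2086-11-30 to 2086-11-01.
Adding +1 month to 2086-11-01 gives 2086-12-01.
Going back 1 day from 2086-12-01 reaches 2086-11-30 (last day of November, 30 days).

2086-11-30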